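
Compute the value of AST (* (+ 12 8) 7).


Evaluate inner: (+ 12 8) = 20
Evaluate root: (* 20 7) = 140
Result: 140


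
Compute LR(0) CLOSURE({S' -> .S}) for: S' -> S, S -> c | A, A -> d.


Start: S' -> .S
For each item with dot before a nonterminal B, add B -> .γ for every B-production
Closure: [S' -> .S, S -> .c, S -> .A, A -> .d]


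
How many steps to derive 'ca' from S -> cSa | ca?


Derivation: S => ca
Steps: 1


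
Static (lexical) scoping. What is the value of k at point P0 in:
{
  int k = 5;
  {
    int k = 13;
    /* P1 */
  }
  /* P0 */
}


k declared in the same block as P0
k = 5


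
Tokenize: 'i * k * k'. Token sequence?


Scan left to right, longest-match per lexeme
Tokens: ID(i), OP(*), ID(k), OP(*), ID(k)


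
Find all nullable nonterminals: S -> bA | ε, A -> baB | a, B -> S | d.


A nonterminal is nullable iff some alternative derives ε (directly, or every symbol in it is nullable)
Nullable: {B, S}


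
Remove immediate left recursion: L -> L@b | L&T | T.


Left-recursive alternatives: L@b, L&T; non-recursive: T
Introduce L': L -> TL', L' -> @bL' | &TL' | ε


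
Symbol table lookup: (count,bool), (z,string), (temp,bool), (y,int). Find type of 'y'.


Lookup 'y' → type int


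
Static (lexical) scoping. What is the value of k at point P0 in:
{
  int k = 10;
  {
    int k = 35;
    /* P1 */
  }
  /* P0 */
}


k declared in the same block as P0
k = 10


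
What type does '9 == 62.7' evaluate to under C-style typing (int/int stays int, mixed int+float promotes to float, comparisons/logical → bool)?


Operand types: int == float
Rule: comparison yields bool
Result type: bool


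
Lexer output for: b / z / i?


Scan left to right, longest-match per lexeme
Tokens: ID(b), OP(/), ID(z), OP(/), ID(i)


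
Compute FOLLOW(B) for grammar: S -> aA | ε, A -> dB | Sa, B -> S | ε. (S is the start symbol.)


$ ∈ FOLLOW(S). For each A -> αBβ: add FIRST(β)\{ε} to FOLLOW(B); if β nullable, add FOLLOW(A).
FOLLOW(B) = {$, a}


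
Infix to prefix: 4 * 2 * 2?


left-to-right (same/higher precedence on left): tree is (* (* 4 2) 2)
Prefix: * * 4 2 2


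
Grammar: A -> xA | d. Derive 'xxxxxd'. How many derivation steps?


Derivation: A => xA => xxA => xxxA => xxxxA => xxxxxA => xxxxxd
Steps: 6


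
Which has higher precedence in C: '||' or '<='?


'<=' is relational (level 7); '||' is logical OR (level 1)
Higher level binds tighter
'<=' has higher precedence than '||'


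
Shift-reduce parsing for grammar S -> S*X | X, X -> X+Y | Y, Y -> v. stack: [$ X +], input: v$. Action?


no handle; shift 'v'
Action: shift


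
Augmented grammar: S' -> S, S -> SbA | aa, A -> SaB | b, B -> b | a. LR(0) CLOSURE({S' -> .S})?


Start: S' -> .S
For each item with dot before a nonterminal B, add B -> .γ for every B-production
Closure: [S' -> .S, S -> .SbA, S -> .aa]


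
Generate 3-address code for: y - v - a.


Break into single-operator statements:
t1 = y - v
t2 = t1 - a


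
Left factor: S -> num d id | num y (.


Common prefix: 'num'
Factored: S -> num S', S' -> d id | y (


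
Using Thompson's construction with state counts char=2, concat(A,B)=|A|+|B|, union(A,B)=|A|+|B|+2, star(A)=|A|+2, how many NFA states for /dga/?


Syntax tree has 3 char leaf(s), 0 union(s), 0 star(s)
chars contribute 3×2 = 6; each union adds +2; each star adds +2
Total: 6 + 0 + 0 = 6 states


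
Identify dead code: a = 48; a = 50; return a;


first assignment to a is overwritten before any read
Dead: 'a = 48'


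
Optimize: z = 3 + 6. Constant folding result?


3 + 6 = 9 at compile time
Optimized: z = 9


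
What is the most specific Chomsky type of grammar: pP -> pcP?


LHS has context (more than one symbol) and |LHS| ≤ |RHS|
Classification: Type 1 (Context-Sensitive)


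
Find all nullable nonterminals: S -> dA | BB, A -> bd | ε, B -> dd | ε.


A nonterminal is nullable iff some alternative derives ε (directly, or every symbol in it is nullable)
Nullable: {A, B, S}


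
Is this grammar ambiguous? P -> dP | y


right-linear, alternatives start with distinct terminals 'd' vs 'y': unique leftmost derivation
Unambiguous


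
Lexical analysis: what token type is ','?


Pattern: delimiter/punctuation
Type: PUNCTUATION


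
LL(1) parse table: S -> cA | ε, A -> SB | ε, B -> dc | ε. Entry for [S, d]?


For [S, d]: ε is nullable and 'd' ∈ FOLLOW(S)
Entry: S -> ε


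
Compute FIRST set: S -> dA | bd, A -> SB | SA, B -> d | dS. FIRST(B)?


Per alternative of B: FIRST(d) = {d}; FIRST(dS) = {d}
FIRST(B) = {d}


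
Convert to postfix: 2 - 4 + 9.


Left to right (same or higher precedence on left)
Postfix: 2 4 - 9 +


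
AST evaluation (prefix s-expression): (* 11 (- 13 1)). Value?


Evaluate inner: (- 13 1) = 12
Evaluate root: (* 11 12) = 132
Result: 132


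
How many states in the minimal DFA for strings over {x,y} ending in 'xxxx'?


Track the longest suffix of input matching a prefix of 'xxxx': 5 classes (prefixes of length 0..4)
Minimal DFA: 5 states


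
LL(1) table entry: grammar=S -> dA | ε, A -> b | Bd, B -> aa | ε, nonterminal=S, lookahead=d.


For [S, d]: 'd' ∈ FIRST(dA)
Entry: S -> dA


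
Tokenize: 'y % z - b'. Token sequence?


Scan left to right, longest-match per lexeme
Tokens: ID(y), OP(%), ID(z), OP(-), ID(b)


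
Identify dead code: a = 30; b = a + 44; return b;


a is read by b's definition; b is returned
No dead code


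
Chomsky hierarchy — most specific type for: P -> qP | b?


Right-linear: every RHS is a terminal or a terminal followed by one nonterminal
Classification: Type 3 (Regular)


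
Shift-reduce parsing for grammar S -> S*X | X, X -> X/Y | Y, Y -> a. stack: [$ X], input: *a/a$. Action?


lookahead ∉ {/} so X won't extend; reduce S -> X
Action: reduce (S -> X)


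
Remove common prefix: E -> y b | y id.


Common prefix: 'y'
Factored: E -> y E', E' -> b | id


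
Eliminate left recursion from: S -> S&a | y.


Left-recursive alternatives: S&a; non-recursive: y
Introduce S': S -> yS', S' -> &aS' | ε


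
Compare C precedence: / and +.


'/' is multiplicative (level 10); '+' is additive (level 9)
Higher level binds tighter
'/' has higher precedence than '+'


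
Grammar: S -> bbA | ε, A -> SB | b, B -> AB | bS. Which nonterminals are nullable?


A nonterminal is nullable iff some alternative derives ε (directly, or every symbol in it is nullable)
Nullable: {S}


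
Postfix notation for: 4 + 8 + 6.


Left to right (same or higher precedence on left)
Postfix: 4 8 + 6 +


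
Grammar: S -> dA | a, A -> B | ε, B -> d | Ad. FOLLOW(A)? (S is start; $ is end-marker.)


$ ∈ FOLLOW(S). For each A -> αBβ: add FIRST(β)\{ε} to FOLLOW(B); if β nullable, add FOLLOW(A).
FOLLOW(A) = {$, d}


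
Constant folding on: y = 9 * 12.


9 * 12 = 108 at compile time
Optimized: y = 108


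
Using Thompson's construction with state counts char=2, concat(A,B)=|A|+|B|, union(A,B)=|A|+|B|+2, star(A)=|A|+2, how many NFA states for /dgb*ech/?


Syntax tree has 6 char leaf(s), 0 union(s), 1 star(s)
chars contribute 6×2 = 12; each union adds +2; each star adds +2
Total: 12 + 0 + 2 = 14 states


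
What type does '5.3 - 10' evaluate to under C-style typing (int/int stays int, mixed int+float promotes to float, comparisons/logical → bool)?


Operand types: float - int
Rule: mixed int/float promotes to float; int/int stays int
Result type: float


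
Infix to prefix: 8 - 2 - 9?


left-to-right (same/higher precedence on left): tree is (- (- 8 2) 9)
Prefix: - - 8 2 9


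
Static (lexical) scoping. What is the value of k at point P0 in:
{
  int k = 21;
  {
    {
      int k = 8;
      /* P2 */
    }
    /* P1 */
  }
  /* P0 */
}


k declared in the same block as P0
k = 21


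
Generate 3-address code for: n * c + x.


Break into single-operator statements:
t1 = n * c
t2 = t1 + x


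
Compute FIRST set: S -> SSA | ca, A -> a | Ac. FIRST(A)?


Per alternative of A: FIRST(a) = {a}; FIRST(Ac) = {a}
FIRST(A) = {a}


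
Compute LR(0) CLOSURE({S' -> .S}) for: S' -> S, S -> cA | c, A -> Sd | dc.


Start: S' -> .S
For each item with dot before a nonterminal B, add B -> .γ for every B-production
Closure: [S' -> .S, S -> .cA, S -> .c]


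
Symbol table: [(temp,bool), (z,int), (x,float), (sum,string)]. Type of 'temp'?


Lookup 'temp' → type bool


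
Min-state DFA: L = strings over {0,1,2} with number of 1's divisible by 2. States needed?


Track (count of 1) mod 2: states 0..1, accept at 0
Minimal DFA: 2 states


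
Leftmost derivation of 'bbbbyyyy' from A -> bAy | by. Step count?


Derivation: A => bAy => bbAyy => bbbAyyy => bbbbyyyy
Steps: 4


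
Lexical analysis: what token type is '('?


Pattern: delimiter/punctuation
Type: PUNCTUATION


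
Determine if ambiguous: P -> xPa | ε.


balanced x^n…a^n: each string has a unique parse
Unambiguous


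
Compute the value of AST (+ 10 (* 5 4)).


Evaluate inner: (* 5 4) = 20
Evaluate root: (+ 10 20) = 30
Result: 30


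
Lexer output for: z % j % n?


Scan left to right, longest-match per lexeme
Tokens: ID(z), OP(%), ID(j), OP(%), ID(n)


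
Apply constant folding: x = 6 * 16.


6 * 16 = 96 at compile time
Optimized: x = 96


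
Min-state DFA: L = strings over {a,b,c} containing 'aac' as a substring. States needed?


KMP-style automaton: 3 progress states + 1 absorbing accept = 4
Minimal DFA: 4 states


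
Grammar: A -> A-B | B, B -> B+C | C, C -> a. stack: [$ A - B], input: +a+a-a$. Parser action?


'+' can extend B; shift to build B -> B+C
Action: shift


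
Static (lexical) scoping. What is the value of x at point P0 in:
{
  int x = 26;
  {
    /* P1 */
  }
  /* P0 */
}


x declared in the same block as P0
x = 26


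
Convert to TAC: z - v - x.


Break into single-operator statements:
t1 = z - v
t2 = t1 - x


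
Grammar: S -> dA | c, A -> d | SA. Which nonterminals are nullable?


A nonterminal is nullable iff some alternative derives ε (directly, or every symbol in it is nullable)
Nullable: {}


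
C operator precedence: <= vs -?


'-' is additive (level 9); '<=' is relational (level 7)
Higher level binds tighter
'-' has higher precedence than '<='


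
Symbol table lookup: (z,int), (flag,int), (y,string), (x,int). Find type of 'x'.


Lookup 'x' → type int


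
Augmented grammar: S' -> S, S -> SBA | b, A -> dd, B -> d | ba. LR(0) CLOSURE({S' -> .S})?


Start: S' -> .S
For each item with dot before a nonterminal B, add B -> .γ for every B-production
Closure: [S' -> .S, S -> .SBA, S -> .b]


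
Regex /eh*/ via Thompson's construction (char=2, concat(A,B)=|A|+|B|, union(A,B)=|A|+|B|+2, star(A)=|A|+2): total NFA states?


Syntax tree has 2 char leaf(s), 0 union(s), 1 star(s)
chars contribute 2×2 = 4; each union adds +2; each star adds +2
Total: 4 + 0 + 2 = 6 states


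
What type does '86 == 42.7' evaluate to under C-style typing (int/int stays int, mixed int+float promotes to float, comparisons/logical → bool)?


Operand types: int == float
Rule: comparison yields bool
Result type: bool


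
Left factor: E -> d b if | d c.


Common prefix: 'd'
Factored: E -> d E', E' -> b if | c


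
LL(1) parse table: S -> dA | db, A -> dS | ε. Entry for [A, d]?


For [A, d]: 'd' ∈ FIRST(dS)
Entry: A -> dS


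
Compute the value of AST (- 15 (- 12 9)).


Evaluate inner: (- 12 9) = 3
Evaluate root: (- 15 3) = 12
Result: 12


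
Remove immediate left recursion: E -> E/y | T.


Left-recursive alternatives: E/y; non-recursive: T
Introduce E': E -> TE', E' -> /yE' | ε


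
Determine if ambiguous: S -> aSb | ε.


balanced a^n…b^n: each string has a unique parse
Unambiguous


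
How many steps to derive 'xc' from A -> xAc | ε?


Derivation: A => xAc => xc
Steps: 2


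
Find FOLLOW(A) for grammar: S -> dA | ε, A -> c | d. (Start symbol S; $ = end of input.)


$ ∈ FOLLOW(S). For each A -> αBβ: add FIRST(β)\{ε} to FOLLOW(B); if β nullable, add FOLLOW(A).
FOLLOW(A) = {$}


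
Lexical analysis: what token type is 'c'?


Pattern: letter/underscore followed by alphanumerics, not a keyword
Type: IDENTIFIER


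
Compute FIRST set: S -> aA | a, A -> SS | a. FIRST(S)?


Per alternative of S: FIRST(aA) = {a}; FIRST(a) = {a}
FIRST(S) = {a}


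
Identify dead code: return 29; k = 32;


statement follows a return and is unreachable
Dead: 'k = 32'


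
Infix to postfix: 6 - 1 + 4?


Left to right (same or higher precedence on left)
Postfix: 6 1 - 4 +


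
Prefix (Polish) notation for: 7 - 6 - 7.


left-to-right (same/higher precedence on left): tree is (- (- 7 6) 7)
Prefix: - - 7 6 7


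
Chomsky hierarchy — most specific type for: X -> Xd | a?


Left-linear: every RHS is a terminal or one nonterminal followed by a terminal
Classification: Type 3 (Regular)


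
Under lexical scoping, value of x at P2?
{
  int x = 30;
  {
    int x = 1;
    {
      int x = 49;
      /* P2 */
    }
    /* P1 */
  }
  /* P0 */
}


x declared in the same block as P2
x = 49


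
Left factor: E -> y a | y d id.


Common prefix: 'y'
Factored: E -> y E', E' -> a | d id


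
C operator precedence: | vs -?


'-' is additive (level 9); '|' is bitwise OR (level 3)
Higher level binds tighter
'-' has higher precedence than '|'


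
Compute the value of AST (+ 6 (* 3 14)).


Evaluate inner: (* 3 14) = 42
Evaluate root: (+ 6 42) = 48
Result: 48


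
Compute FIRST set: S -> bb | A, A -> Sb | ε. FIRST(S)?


Per alternative of S: FIRST(bb) = {b}; FIRST(A) = {b, ε}
FIRST(S) = {b, ε}


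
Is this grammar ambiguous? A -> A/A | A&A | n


'n/n&n' has two parse trees (no precedence encoded between / and &)
Ambiguous


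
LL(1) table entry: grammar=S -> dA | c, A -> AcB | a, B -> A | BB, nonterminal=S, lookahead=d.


For [S, d]: 'd' ∈ FIRST(dA)
Entry: S -> dA


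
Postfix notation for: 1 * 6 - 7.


Left to right (same or higher precedence on left)
Postfix: 1 6 * 7 -


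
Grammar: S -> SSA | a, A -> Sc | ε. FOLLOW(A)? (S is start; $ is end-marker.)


$ ∈ FOLLOW(S). For each A -> αBβ: add FIRST(β)\{ε} to FOLLOW(B); if β nullable, add FOLLOW(A).
FOLLOW(A) = {$, a, c}


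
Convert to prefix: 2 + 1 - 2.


left-to-right (same/higher precedence on left): tree is (- (+ 2 1) 2)
Prefix: - + 2 1 2


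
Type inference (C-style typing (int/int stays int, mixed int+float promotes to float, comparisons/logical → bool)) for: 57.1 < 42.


Operand types: float < int
Rule: comparison yields bool
Result type: bool


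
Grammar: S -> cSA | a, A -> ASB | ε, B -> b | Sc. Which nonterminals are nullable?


A nonterminal is nullable iff some alternative derives ε (directly, or every symbol in it is nullable)
Nullable: {A}


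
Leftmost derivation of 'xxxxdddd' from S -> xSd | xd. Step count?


Derivation: S => xSd => xxSdd => xxxSddd => xxxxdddd
Steps: 4


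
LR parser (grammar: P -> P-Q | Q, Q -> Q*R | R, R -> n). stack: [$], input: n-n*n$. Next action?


no handle on stack; shift 'n'
Action: shift


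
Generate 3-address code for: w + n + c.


Break into single-operator statements:
t1 = w + n
t2 = t1 + c


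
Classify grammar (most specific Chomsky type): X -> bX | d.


Right-linear: every RHS is a terminal or a terminal followed by one nonterminal
Classification: Type 3 (Regular)


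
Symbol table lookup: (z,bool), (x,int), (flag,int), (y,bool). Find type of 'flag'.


Lookup 'flag' → type int


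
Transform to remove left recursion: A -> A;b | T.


Left-recursive alternatives: A;b; non-recursive: T
Introduce A': A -> TA', A' -> ;bA' | ε


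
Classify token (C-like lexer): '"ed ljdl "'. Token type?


Pattern: double-quoted sequence
Type: STRING_LITERAL


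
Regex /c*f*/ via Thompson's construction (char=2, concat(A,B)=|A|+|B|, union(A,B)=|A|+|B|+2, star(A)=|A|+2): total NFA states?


Syntax tree has 2 char leaf(s), 0 union(s), 2 star(s)
chars contribute 2×2 = 4; each union adds +2; each star adds +2
Total: 4 + 0 + 4 = 8 states


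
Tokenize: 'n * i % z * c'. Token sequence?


Scan left to right, longest-match per lexeme
Tokens: ID(n), OP(*), ID(i), OP(%), ID(z), OP(*), ID(c)


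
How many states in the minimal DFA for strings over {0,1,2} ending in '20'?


Track the longest suffix of input matching a prefix of '20': 3 classes (prefixes of length 0..2)
Minimal DFA: 3 states


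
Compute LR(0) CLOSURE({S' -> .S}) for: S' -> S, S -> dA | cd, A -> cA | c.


Start: S' -> .S
For each item with dot before a nonterminal B, add B -> .γ for every B-production
Closure: [S' -> .S, S -> .dA, S -> .cd]


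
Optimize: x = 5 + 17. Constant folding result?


5 + 17 = 22 at compile time
Optimized: x = 22


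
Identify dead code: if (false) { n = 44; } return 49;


condition is constant false, so the whole block is unreachable
Dead: 'if (false) { n = 44; }'


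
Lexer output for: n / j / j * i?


Scan left to right, longest-match per lexeme
Tokens: ID(n), OP(/), ID(j), OP(/), ID(j), OP(*), ID(i)


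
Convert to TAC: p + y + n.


Break into single-operator statements:
t1 = p + y
t2 = t1 + n


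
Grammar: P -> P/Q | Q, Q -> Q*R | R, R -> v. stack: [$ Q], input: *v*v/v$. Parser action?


shift '*' to continue Q -> Q*R
Action: shift


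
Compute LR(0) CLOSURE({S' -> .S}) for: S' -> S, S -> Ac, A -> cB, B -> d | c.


Start: S' -> .S
For each item with dot before a nonterminal B, add B -> .γ for every B-production
Closure: [S' -> .S, S -> .Ac, A -> .cB]


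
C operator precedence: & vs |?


'&' is bitwise AND (level 5); '|' is bitwise OR (level 3)
Higher level binds tighter
'&' has higher precedence than '|'


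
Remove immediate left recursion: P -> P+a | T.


Left-recursive alternatives: P+a; non-recursive: T
Introduce P': P -> TP', P' -> +aP' | ε


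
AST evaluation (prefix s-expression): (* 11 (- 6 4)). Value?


Evaluate inner: (- 6 4) = 2
Evaluate root: (* 11 2) = 22
Result: 22


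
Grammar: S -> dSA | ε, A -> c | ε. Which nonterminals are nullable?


A nonterminal is nullable iff some alternative derives ε (directly, or every symbol in it is nullable)
Nullable: {A, S}


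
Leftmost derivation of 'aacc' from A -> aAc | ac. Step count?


Derivation: A => aAc => aacc
Steps: 2


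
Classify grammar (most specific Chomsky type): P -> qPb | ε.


Single nonterminal LHS, but q^n b^n is not regular
Classification: Type 2 (Context-Free)


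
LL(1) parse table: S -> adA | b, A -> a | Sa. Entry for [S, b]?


For [S, b]: 'b' ∈ FIRST(b)
Entry: S -> b


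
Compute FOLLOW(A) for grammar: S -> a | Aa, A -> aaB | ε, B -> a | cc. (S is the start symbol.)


$ ∈ FOLLOW(S). For each A -> αBβ: add FIRST(β)\{ε} to FOLLOW(B); if β nullable, add FOLLOW(A).
FOLLOW(A) = {a}


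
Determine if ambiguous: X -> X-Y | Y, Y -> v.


precedence layered via separate nonterminal Y: deterministic
Unambiguous


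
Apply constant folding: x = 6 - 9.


6 - 9 = -3 at compile time
Optimized: x = -3


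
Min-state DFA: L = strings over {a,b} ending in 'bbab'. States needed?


Track the longest suffix of input matching a prefix of 'bbab': 5 classes (prefixes of length 0..4)
Minimal DFA: 5 states


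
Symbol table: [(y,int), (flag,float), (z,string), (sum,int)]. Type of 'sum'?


Lookup 'sum' → type int


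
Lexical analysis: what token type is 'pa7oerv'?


Pattern: letter/underscore followed by alphanumerics, not a keyword
Type: IDENTIFIER


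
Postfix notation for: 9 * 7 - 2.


Left to right (same or higher precedence on left)
Postfix: 9 7 * 2 -


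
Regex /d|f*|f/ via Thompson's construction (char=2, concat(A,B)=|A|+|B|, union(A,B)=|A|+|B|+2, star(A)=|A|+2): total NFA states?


Syntax tree has 3 char leaf(s), 2 union(s), 1 star(s)
chars contribute 3×2 = 6; each union adds +2; each star adds +2
Total: 6 + 4 + 2 = 12 states


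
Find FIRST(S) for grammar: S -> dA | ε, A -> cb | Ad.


Per alternative of S: FIRST(dA) = {d}; FIRST(ε) = {ε}
FIRST(S) = {d, ε}


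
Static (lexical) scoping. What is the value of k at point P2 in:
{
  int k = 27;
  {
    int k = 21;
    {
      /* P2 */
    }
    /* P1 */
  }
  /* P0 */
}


P2's block does not declare k; resolves to the enclosing declaration at depth 1
k = 21


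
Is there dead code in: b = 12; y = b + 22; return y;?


b is read by y's definition; y is returned
No dead code


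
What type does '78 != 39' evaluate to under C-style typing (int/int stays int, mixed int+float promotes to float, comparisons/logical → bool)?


Operand types: int != int
Rule: comparison yields bool
Result type: bool


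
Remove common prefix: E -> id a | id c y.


Common prefix: 'id'
Factored: E -> id E', E' -> a | c y


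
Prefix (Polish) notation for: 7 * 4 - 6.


left-to-right (same/higher precedence on left): tree is (- (* 7 4) 6)
Prefix: - * 7 4 6


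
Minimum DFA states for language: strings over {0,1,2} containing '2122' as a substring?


KMP-style automaton: 4 progress states + 1 absorbing accept = 5
Minimal DFA: 5 states


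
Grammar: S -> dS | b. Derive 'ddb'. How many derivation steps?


Derivation: S => dS => ddS => ddb
Steps: 3


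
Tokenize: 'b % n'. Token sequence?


Scan left to right, longest-match per lexeme
Tokens: ID(b), OP(%), ID(n)


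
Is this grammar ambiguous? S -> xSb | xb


balanced x^n…b^n: each string has a unique parse
Unambiguous


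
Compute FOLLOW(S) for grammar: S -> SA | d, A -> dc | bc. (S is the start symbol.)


$ ∈ FOLLOW(S). For each A -> αBβ: add FIRST(β)\{ε} to FOLLOW(B); if β nullable, add FOLLOW(A).
FOLLOW(S) = {$, b, d}


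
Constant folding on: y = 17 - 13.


17 - 13 = 4 at compile time
Optimized: y = 4


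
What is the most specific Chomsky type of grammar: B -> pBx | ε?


Single nonterminal LHS, but p^n x^n is not regular
Classification: Type 2 (Context-Free)


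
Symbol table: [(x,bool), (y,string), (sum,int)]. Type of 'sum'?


Lookup 'sum' → type int


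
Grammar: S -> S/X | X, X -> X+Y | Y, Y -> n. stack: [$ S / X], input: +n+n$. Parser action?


'+' can extend X; shift to build X -> X+Y
Action: shift


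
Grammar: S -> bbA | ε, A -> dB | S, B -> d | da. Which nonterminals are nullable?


A nonterminal is nullable iff some alternative derives ε (directly, or every symbol in it is nullable)
Nullable: {A, S}


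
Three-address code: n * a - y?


Break into single-operator statements:
t1 = n * a
t2 = t1 - y


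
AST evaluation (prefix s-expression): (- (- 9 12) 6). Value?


Evaluate inner: (- 9 12) = -3
Evaluate root: (- -3 6) = -9
Result: -9


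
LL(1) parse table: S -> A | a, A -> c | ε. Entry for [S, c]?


For [S, c]: 'c' ∈ FIRST(A)
Entry: S -> A


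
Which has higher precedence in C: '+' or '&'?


'+' is additive (level 9); '&' is bitwise AND (level 5)
Higher level binds tighter
'+' has higher precedence than '&'


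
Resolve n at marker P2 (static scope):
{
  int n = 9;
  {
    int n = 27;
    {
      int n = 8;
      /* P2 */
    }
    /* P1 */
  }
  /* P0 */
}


n declared in the same block as P2
n = 8


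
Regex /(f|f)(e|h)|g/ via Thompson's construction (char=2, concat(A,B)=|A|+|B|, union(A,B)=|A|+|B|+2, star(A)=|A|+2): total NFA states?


Syntax tree has 5 char leaf(s), 3 union(s), 0 star(s)
chars contribute 5×2 = 10; each union adds +2; each star adds +2
Total: 10 + 6 + 0 = 16 states


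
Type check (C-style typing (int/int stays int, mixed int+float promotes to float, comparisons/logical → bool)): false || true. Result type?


Operand types: bool || bool
Rule: logical operators take bool operands and yield bool
Result type: bool


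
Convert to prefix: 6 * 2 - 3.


left-to-right (same/higher precedence on left): tree is (- (* 6 2) 3)
Prefix: - * 6 2 3


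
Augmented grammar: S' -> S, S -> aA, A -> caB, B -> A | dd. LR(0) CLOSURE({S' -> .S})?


Start: S' -> .S
For each item with dot before a nonterminal B, add B -> .γ for every B-production
Closure: [S' -> .S, S -> .aA]


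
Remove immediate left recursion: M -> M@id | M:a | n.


Left-recursive alternatives: M@id, M:a; non-recursive: n
Introduce M': M -> nM', M' -> @idM' | :aM' | ε


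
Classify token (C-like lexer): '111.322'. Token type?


Pattern: digits with a decimal point
Type: FLOAT_LITERAL


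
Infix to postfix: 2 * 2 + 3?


Left to right (same or higher precedence on left)
Postfix: 2 2 * 3 +


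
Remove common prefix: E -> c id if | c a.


Common prefix: 'c'
Factored: E -> c E', E' -> id if | a


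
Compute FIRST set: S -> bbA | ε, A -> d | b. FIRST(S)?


Per alternative of S: FIRST(bbA) = {b}; FIRST(ε) = {ε}
FIRST(S) = {b, ε}


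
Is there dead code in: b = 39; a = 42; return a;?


b is assigned but never read
Dead: 'b = 39'


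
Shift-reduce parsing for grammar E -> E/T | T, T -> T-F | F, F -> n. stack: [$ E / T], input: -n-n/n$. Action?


'-' can extend T; shift to build T -> T-F
Action: shift


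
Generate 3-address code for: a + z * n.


Break into single-operator statements:
t1 = z * n
t2 = a + t1


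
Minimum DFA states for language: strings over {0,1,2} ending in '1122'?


Track the longest suffix of input matching a prefix of '1122': 5 classes (prefixes of length 0..4)
Minimal DFA: 5 states


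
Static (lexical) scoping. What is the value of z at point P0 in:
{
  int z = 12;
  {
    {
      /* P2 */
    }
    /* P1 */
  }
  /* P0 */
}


z declared in the same block as P0
z = 12


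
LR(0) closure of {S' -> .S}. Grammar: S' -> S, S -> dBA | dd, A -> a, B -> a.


Start: S' -> .S
For each item with dot before a nonterminal B, add B -> .γ for every B-production
Closure: [S' -> .S, S -> .dBA, S -> .dd]


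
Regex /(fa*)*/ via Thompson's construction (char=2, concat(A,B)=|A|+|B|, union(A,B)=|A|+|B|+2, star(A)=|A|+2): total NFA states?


Syntax tree has 2 char leaf(s), 0 union(s), 2 star(s)
chars contribute 2×2 = 4; each union adds +2; each star adds +2
Total: 4 + 0 + 4 = 8 states


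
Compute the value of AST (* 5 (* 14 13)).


Evaluate inner: (* 14 13) = 182
Evaluate root: (* 5 182) = 910
Result: 910


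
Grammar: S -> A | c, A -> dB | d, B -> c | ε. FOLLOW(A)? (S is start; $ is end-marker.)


$ ∈ FOLLOW(S). For each A -> αBβ: add FIRST(β)\{ε} to FOLLOW(B); if β nullable, add FOLLOW(A).
FOLLOW(A) = {$}


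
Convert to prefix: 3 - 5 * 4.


'*' binds tighter: tree is (- 3 (* 5 4))
Prefix: - 3 * 5 4


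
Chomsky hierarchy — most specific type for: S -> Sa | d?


Left-linear: every RHS is a terminal or one nonterminal followed by a terminal
Classification: Type 3 (Regular)


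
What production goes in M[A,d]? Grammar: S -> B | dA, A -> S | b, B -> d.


For [A, d]: 'd' ∈ FIRST(S)
Entry: A -> S


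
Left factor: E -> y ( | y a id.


Common prefix: 'y'
Factored: E -> y E', E' -> ( | a id


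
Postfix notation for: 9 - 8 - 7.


Left to right (same or higher precedence on left)
Postfix: 9 8 - 7 -


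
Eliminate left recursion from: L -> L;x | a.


Left-recursive alternatives: L;x; non-recursive: a
Introduce L': L -> aL', L' -> ;xL' | ε


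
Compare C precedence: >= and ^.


'>=' is relational (level 7); '^' is bitwise XOR (level 4)
Higher level binds tighter
'>=' has higher precedence than '^'


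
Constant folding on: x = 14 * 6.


14 * 6 = 84 at compile time
Optimized: x = 84


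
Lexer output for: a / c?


Scan left to right, longest-match per lexeme
Tokens: ID(a), OP(/), ID(c)


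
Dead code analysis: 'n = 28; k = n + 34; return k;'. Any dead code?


n is read by k's definition; k is returned
No dead code


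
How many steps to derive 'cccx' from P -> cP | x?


Derivation: P => cP => ccP => cccP => cccx
Steps: 4


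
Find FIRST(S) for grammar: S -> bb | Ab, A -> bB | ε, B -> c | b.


Per alternative of S: FIRST(bb) = {b}; FIRST(Ab) = {b}
FIRST(S) = {b}


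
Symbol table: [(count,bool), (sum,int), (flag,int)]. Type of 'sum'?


Lookup 'sum' → type int


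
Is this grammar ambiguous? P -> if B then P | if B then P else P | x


dangling else: 'if B then if B then x else x' parses two ways
Ambiguous


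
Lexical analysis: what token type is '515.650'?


Pattern: digits with a decimal point
Type: FLOAT_LITERAL


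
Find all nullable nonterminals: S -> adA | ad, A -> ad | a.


A nonterminal is nullable iff some alternative derives ε (directly, or every symbol in it is nullable)
Nullable: {}


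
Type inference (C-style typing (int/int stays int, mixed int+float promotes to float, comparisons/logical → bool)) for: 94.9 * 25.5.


Operand types: float * float
Rule: mixed int/float promotes to float; int/int stays int
Result type: float


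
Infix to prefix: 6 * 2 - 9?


left-to-right (same/higher precedence on left): tree is (- (* 6 2) 9)
Prefix: - * 6 2 9


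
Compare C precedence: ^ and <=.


'<=' is relational (level 7); '^' is bitwise XOR (level 4)
Higher level binds tighter
'<=' has higher precedence than '^'


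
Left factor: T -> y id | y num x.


Common prefix: 'y'
Factored: T -> y T', T' -> id | num x


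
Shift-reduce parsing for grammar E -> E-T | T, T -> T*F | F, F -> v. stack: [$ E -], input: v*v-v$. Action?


no handle ('E-' is not any RHS); shift 'v'
Action: shift


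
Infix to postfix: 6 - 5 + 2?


Left to right (same or higher precedence on left)
Postfix: 6 5 - 2 +


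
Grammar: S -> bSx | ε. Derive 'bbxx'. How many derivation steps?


Derivation: S => bSx => bbSxx => bbxx
Steps: 3


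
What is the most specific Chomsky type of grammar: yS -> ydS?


LHS has context (more than one symbol) and |LHS| ≤ |RHS|
Classification: Type 1 (Context-Sensitive)


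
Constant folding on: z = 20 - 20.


20 - 20 = 0 at compile time
Optimized: z = 0


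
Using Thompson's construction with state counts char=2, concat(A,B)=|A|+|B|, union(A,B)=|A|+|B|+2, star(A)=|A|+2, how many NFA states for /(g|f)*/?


Syntax tree has 2 char leaf(s), 1 union(s), 1 star(s)
chars contribute 2×2 = 4; each union adds +2; each star adds +2
Total: 4 + 2 + 2 = 8 states


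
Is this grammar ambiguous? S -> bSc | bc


balanced b^n…c^n: each string has a unique parse
Unambiguous


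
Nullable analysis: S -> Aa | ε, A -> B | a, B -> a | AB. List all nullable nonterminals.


A nonterminal is nullable iff some alternative derives ε (directly, or every symbol in it is nullable)
Nullable: {S}


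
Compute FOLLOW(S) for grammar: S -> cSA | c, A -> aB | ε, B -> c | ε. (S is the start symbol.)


$ ∈ FOLLOW(S). For each A -> αBβ: add FIRST(β)\{ε} to FOLLOW(B); if β nullable, add FOLLOW(A).
FOLLOW(S) = {$, a}


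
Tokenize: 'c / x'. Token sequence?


Scan left to right, longest-match per lexeme
Tokens: ID(c), OP(/), ID(x)


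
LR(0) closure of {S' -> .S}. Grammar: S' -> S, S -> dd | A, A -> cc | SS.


Start: S' -> .S
For each item with dot before a nonterminal B, add B -> .γ for every B-production
Closure: [S' -> .S, S -> .dd, S -> .A, A -> .cc, A -> .SS]


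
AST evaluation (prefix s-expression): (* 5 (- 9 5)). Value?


Evaluate inner: (- 9 5) = 4
Evaluate root: (* 5 4) = 20
Result: 20


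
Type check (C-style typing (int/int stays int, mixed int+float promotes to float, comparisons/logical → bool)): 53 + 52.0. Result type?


Operand types: int + float
Rule: mixed int/float promotes to float; int/int stays int
Result type: float


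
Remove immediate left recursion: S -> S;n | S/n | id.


Left-recursive alternatives: S;n, S/n; non-recursive: id
Introduce S': S -> idS', S' -> ;nS' | /nS' | ε


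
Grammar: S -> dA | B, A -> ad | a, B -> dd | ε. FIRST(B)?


Per alternative of B: FIRST(dd) = {d}; FIRST(ε) = {ε}
FIRST(B) = {d, ε}


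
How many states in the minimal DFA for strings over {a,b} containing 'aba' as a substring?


KMP-style automaton: 3 progress states + 1 absorbing accept = 4
Minimal DFA: 4 states


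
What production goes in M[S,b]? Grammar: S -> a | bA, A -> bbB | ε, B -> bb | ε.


For [S, b]: 'b' ∈ FIRST(bA)
Entry: S -> bA


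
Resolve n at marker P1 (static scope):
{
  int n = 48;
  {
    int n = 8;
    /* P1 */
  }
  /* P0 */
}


n declared in the same block as P1
n = 8


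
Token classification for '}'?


Pattern: delimiter/punctuation
Type: PUNCTUATION


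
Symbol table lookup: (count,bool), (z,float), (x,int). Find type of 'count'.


Lookup 'count' → type bool


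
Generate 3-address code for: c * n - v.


Break into single-operator statements:
t1 = c * n
t2 = t1 - v


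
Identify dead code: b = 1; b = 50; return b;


first assignment to b is overwritten before any read
Dead: 'b = 1'


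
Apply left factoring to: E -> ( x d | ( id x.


Common prefix: '('
Factored: E -> ( E', E' -> x d | id x


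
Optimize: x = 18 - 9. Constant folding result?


18 - 9 = 9 at compile time
Optimized: x = 9


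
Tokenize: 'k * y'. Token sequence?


Scan left to right, longest-match per lexeme
Tokens: ID(k), OP(*), ID(y)


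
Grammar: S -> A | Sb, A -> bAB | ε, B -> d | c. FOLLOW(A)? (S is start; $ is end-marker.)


$ ∈ FOLLOW(S). For each A -> αBβ: add FIRST(β)\{ε} to FOLLOW(B); if β nullable, add FOLLOW(A).
FOLLOW(A) = {$, b, c, d}


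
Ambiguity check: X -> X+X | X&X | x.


'x+x&x' has two parse trees (no precedence encoded between + and &)
Ambiguous


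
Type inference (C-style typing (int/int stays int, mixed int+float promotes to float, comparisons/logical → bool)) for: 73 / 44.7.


Operand types: int / float
Rule: mixed int/float promotes to float; int/int stays int
Result type: float


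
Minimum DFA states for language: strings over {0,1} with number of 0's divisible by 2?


Track (count of 0) mod 2: states 0..1, accept at 0
Minimal DFA: 2 states


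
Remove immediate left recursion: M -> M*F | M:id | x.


Left-recursive alternatives: M*F, M:id; non-recursive: x
Introduce M': M -> xM', M' -> *FM' | :idM' | ε


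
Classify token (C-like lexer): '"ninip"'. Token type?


Pattern: double-quoted sequence
Type: STRING_LITERAL


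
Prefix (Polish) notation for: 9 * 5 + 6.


left-to-right (same/higher precedence on left): tree is (+ (* 9 5) 6)
Prefix: + * 9 5 6


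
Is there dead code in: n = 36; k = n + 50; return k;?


n is read by k's definition; k is returned
No dead code


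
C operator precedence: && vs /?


'/' is multiplicative (level 10); '&&' is logical AND (level 2)
Higher level binds tighter
'/' has higher precedence than '&&'


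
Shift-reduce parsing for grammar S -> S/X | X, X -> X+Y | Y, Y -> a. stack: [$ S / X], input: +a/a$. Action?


'+' can extend X; shift to build X -> X+Y
Action: shift


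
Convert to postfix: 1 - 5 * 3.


* has higher precedence, evaluate 5*3 first
Postfix: 1 5 3 * -


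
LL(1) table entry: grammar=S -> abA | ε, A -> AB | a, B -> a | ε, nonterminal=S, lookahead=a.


For [S, a]: 'a' ∈ FIRST(abA)
Entry: S -> abA


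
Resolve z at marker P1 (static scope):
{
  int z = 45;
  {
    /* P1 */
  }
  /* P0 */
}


P1's block does not declare z; resolves to the enclosing declaration at depth 0
z = 45


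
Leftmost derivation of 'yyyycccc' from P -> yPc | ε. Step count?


Derivation: P => yPc => yyPcc => yyyPccc => yyyyPcccc => yyyycccc
Steps: 5


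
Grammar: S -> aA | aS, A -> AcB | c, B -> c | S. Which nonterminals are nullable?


A nonterminal is nullable iff some alternative derives ε (directly, or every symbol in it is nullable)
Nullable: {}


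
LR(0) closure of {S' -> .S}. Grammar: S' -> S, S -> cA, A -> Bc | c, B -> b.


Start: S' -> .S
For each item with dot before a nonterminal B, add B -> .γ for every B-production
Closure: [S' -> .S, S -> .cA]


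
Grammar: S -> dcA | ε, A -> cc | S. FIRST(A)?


Per alternative of A: FIRST(cc) = {c}; FIRST(S) = {d, ε}
FIRST(A) = {c, d, ε}


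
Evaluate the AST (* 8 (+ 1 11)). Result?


Evaluate inner: (+ 1 11) = 12
Evaluate root: (* 8 12) = 96
Result: 96


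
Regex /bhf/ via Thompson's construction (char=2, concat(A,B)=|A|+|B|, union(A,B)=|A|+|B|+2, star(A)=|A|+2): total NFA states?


Syntax tree has 3 char leaf(s), 0 union(s), 0 star(s)
chars contribute 3×2 = 6; each union adds +2; each star adds +2
Total: 6 + 0 + 0 = 6 states


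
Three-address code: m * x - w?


Break into single-operator statements:
t1 = m * x
t2 = t1 - w


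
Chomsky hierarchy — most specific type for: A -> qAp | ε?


Single nonterminal LHS, but q^n p^n is not regular
Classification: Type 2 (Context-Free)


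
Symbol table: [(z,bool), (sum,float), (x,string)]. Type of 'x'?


Lookup 'x' → type string


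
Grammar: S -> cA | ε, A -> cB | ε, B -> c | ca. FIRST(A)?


Per alternative of A: FIRST(cB) = {c}; FIRST(ε) = {ε}
FIRST(A) = {c, ε}


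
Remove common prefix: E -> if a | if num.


Common prefix: 'if'
Factored: E -> if E', E' -> a | num


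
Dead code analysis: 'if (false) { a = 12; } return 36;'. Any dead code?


condition is constant false, so the whole block is unreachable
Dead: 'if (false) { a = 12; }'


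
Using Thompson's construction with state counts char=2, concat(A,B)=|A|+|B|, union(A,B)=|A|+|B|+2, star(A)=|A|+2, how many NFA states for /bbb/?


Syntax tree has 3 char leaf(s), 0 union(s), 0 star(s)
chars contribute 3×2 = 6; each union adds +2; each star adds +2
Total: 6 + 0 + 0 = 6 states


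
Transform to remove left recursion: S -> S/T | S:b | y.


Left-recursive alternatives: S/T, S:b; non-recursive: y
Introduce S': S -> yS', S' -> /TS' | :bS' | ε


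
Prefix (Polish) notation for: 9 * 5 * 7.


left-to-right (same/higher precedence on left): tree is (* (* 9 5) 7)
Prefix: * * 9 5 7


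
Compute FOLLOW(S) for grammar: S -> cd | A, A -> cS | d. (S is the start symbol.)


$ ∈ FOLLOW(S). For each A -> αBβ: add FIRST(β)\{ε} to FOLLOW(B); if β nullable, add FOLLOW(A).
FOLLOW(S) = {$}


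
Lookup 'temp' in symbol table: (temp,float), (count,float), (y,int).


Lookup 'temp' → type float


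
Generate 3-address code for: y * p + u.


Break into single-operator statements:
t1 = y * p
t2 = t1 + u


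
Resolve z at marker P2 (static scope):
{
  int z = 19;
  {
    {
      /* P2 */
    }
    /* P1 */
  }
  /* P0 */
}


P2's block does not declare z; resolves to the enclosing declaration at depth 0
z = 19


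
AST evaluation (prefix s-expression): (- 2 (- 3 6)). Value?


Evaluate inner: (- 3 6) = -3
Evaluate root: (- 2 -3) = 5
Result: 5


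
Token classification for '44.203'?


Pattern: digits with a decimal point
Type: FLOAT_LITERAL


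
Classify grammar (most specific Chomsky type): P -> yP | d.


Right-linear: every RHS is a terminal or a terminal followed by one nonterminal
Classification: Type 3 (Regular)


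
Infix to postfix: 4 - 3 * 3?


* has higher precedence, evaluate 3*3 first
Postfix: 4 3 3 * -


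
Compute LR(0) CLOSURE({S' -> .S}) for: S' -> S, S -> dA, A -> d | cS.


Start: S' -> .S
For each item with dot before a nonterminal B, add B -> .γ for every B-production
Closure: [S' -> .S, S -> .dA]
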